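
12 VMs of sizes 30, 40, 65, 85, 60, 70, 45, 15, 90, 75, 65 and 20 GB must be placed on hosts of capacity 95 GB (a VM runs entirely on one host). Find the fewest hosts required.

Total = 90 + 85 + 75 + 70 + 65 + 65 + 60 + 45 + 40 + 30 + 20 + 15 = 660 GB.
Lower bound: ⌈660/95⌉ = 7 hosts.
A packing using 8 hosts:
  host 1: 90 = 90
  host 2: 85 = 85
  host 3: 75 + 20 = 95
  host 4: 70 + 15 = 85
  host 5: 65 + 30 = 95
  host 6: 65 = 65
  host 7: 60 = 60
  host 8: 45 + 40 = 85
No arrangement into 7 hosts stays within capacity, so 8 is optimal.

8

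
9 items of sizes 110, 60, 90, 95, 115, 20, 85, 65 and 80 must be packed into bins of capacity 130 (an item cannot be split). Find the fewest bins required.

7

Total = 115 + 110 + 95 + 90 + 85 + 80 + 65 + 60 + 20 = 720.
Lower bound: ⌈720/130⌉ = 6 bins.
A packing using 7 bins:
  bin 1: 115 = 115
  bin 2: 110 + 20 = 130
  bin 3: 95 = 95
  bin 4: 90 = 90
  bin 5: 85 = 85
  bin 6: 80 = 80
  bin 7: 65 + 60 = 125
No arrangement into 6 bins stays within capacity, so 7 is optimal.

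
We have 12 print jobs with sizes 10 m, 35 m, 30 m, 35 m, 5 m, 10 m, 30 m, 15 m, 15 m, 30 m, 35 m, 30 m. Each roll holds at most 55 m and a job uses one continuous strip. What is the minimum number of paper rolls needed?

Total = 35 + 35 + 35 + 30 + 30 + 30 + 30 + 15 + 15 + 10 + 10 + 5 = 280 m.
Lower bound: ⌈280/55⌉ = 6 paper rolls.
Also, 7 print jobs each exceed 55/2 m, and no two of those can share a roll, so at least 7 paper rolls are needed.
A packing using 7 paper rolls:
  roll 1: 35 + 15 + 5 = 55
  roll 2: 35 + 15 = 50
  roll 3: 35 + 10 + 10 = 55
  roll 4: 30 = 30
  roll 5: 30 = 30
  roll 6: 30 = 30
  roll 7: 30 = 30
This matches the lower bound, so 7 is optimal.

7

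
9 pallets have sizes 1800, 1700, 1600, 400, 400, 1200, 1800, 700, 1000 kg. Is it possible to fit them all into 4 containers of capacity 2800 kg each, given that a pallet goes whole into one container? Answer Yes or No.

Yes

A valid assignment using 4 containers:
  container 1: 1800 + 1000 = 2800
  container 2: 1800 + 700 = 2500
  container 3: 1700 + 400 + 400 = 2500
  container 4: 1600 + 1200 = 2800
Every load is within 2800 kg, so 4 containers suffice.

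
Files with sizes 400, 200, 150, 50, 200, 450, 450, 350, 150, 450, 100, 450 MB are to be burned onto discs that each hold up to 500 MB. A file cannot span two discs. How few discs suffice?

8

Total = 450 + 450 + 450 + 450 + 400 + 350 + 200 + 200 + 150 + 150 + 100 + 50 = 3400 MB.
Lower bound: ⌈3400/500⌉ = 7 discs.
A packing using 8 discs:
  disc 1: 450 + 50 = 500
  disc 2: 450 = 450
  disc 3: 450 = 450
  disc 4: 450 = 450
  disc 5: 400 + 100 = 500
  disc 6: 350 + 150 = 500
  disc 7: 200 + 200 = 400
  disc 8: 150 = 150
No arrangement into 7 discs stays within capacity, so 8 is optimal.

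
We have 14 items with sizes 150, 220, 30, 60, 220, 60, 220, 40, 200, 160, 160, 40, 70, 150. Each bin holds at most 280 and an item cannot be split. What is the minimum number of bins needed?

8

Total = 220 + 220 + 220 + 200 + 160 + 160 + 150 + 150 + 70 + 60 + 60 + 40 + 40 + 30 = 1780.
Lower bound: ⌈1780/280⌉ = 7 bins.
Also, 8 items each exceed 140, and no two of those can share a bin, so at least 8 bins are needed.
A packing using 8 bins:
  bin 1: 220 + 60 = 280
  bin 2: 220 + 60 = 280
  bin 3: 220 + 40 = 260
  bin 4: 200 + 70 = 270
  bin 5: 160 + 40 + 30 = 230
  bin 6: 160 = 160
  bin 7: 150 = 150
  bin 8: 150 = 150
This matches the lower bound, so 8 is optimal.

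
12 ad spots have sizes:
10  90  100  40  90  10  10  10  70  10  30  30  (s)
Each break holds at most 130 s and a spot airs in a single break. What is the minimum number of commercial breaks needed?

4

Total = 100 + 90 + 90 + 70 + 40 + 30 + 30 + 10 + 10 + 10 + 10 + 10 = 500 s.
Lower bound: ⌈500/130⌉ = 4 commercial breaks.
A packing using 4 commercial breaks:
  break 1: 100 + 30 = 130
  break 2: 90 + 40 = 130
  break 3: 90 + 30 + 10 = 130
  break 4: 70 + 10 + 10 + 10 + 10 = 110
This matches the lower bound, so 4 is optimal.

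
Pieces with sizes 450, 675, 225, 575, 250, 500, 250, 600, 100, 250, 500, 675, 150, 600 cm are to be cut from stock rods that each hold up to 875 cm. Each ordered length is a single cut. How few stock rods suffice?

Total = 675 + 675 + 600 + 600 + 575 + 500 + 500 + 450 + 250 + 250 + 250 + 225 + 150 + 100 = 5800 cm.
Lower bound: ⌈5800/875⌉ = 7 stock rods.
Also, 8 pieces each exceed 875/2 cm, and no two of those can share a stock rod, so at least 8 stock rods are needed.
A packing using 8 stock rods:
  stock rod 1: 675 + 150 = 825
  stock rod 2: 675 + 100 = 775
  stock rod 3: 600 + 250 = 850
  stock rod 4: 600 + 250 = 850
  stock rod 5: 575 + 250 = 825
  stock rod 6: 500 + 225 = 725
  stock rod 7: 500 = 500
  stock rod 8: 450 = 450
This matches the lower bound, so 8 is optimal.

8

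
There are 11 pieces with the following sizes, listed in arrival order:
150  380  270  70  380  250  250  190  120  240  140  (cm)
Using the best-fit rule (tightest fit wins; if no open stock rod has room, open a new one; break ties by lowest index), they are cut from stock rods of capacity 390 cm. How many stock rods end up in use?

  150 → stock rod 1 (new)  [load 150/390]
  380 → stock rod 2 (new)  [load 380/390]
  270 → stock rod 3 (new)  [load 270/390]
  70 → stock rod 3  [load 340/390]
  380 → stock rod 4 (new)  [load 380/390]
  250 → stock rod 5 (new)  [load 250/390]
  250 → stock rod 6 (new)  [load 250/390]
  190 → stock rod 1  [load 340/390]
  120 → stock rod 5  [load 370/390]
  240 → stock rod 7 (new)  [load 240/390]
  140 → stock rod 6  [load 390/390]
7 stock rods opened.

7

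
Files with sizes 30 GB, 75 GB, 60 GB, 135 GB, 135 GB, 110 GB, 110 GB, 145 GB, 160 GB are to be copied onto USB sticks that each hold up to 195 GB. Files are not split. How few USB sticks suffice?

6

Total = 160 + 145 + 135 + 135 + 110 + 110 + 75 + 60 + 30 = 960 GB.
Lower bound: ⌈960/195⌉ = 5 USB sticks.
Also, 6 files each exceed 195/2 GB, and no two of those can share a USB stick, so at least 6 USB sticks are needed.
A packing using 6 USB sticks:
  USB stick 1: 160 + 30 = 190
  USB stick 2: 145 = 145
  USB stick 3: 135 + 60 = 195
  USB stick 4: 135 = 135
  USB stick 5: 110 + 75 = 185
  USB stick 6: 110 = 110
This matches the lower bound, so 6 is optimal.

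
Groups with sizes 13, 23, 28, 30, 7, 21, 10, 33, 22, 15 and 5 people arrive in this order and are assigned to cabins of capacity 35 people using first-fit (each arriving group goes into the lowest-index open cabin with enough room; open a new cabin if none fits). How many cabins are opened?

  13 → cabin 1 (new)  [load 13/35]
  23 → cabin 2 (new)  [load 23/35]
  28 → cabin 3 (new)  [load 28/35]
  30 → cabin 4 (new)  [load 30/35]
  7 → cabin 1  [load 20/35]
  21 → cabin 5 (new)  [load 21/35]
  10 → cabin 1  [load 30/35]
  33 → cabin 6 (new)  [load 33/35]
  22 → cabin 7 (new)  [load 22/35]
  15 → cabin 8 (new)  [load 15/35]
  5 → cabin 1  [load 35/35]
8 cabins opened.

8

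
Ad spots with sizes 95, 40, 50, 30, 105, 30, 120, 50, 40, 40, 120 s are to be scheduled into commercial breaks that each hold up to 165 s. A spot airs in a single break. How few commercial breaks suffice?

5

Total = 120 + 120 + 105 + 95 + 50 + 50 + 40 + 40 + 40 + 30 + 30 = 720 s.
Lower bound: ⌈720/165⌉ = 5 commercial breaks.
A packing using 5 commercial breaks:
  break 1: 120 + 40 = 160
  break 2: 120 + 40 = 160
  break 3: 105 + 50 = 155
  break 4: 95 + 50 = 145
  break 5: 40 + 30 + 30 = 100
This matches the lower bound, so 5 is optimal.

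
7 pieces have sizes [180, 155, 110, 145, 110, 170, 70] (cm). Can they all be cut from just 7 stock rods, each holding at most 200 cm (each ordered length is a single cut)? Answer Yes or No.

Yes

A valid assignment using 6 stock rods:
  stock rod 1: 180 = 180
  stock rod 2: 170 = 170
  stock rod 3: 155 = 155
  stock rod 4: 145 = 145
  stock rod 5: 110 + 70 = 180
  stock rod 6: 110 = 110
That uses only 6 ≤ 7, so 7 stock rods are enough.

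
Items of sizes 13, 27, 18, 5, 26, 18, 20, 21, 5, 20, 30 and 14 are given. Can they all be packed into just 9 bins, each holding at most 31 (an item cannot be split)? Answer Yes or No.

Yes

A valid assignment using 9 bins:
  bin 1: 30 = 30
  bin 2: 27 = 27
  bin 3: 26 + 5 = 31
  bin 4: 21 + 5 = 26
  bin 5: 20 = 20
  bin 6: 20 = 20
  bin 7: 18 + 13 = 31
  bin 8: 18 = 18
  bin 9: 14 = 14
Every load is within 31, so 9 bins suffice.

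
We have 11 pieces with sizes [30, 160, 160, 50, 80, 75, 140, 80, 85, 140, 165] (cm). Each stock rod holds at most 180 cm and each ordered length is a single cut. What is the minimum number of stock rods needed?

Total = 165 + 160 + 160 + 140 + 140 + 85 + 80 + 80 + 75 + 50 + 30 = 1165 cm.
Lower bound: ⌈1165/180⌉ = 7 stock rods.
A packing using 8 stock rods:
  stock rod 1: 165 = 165
  stock rod 2: 160 = 160
  stock rod 3: 160 = 160
  stock rod 4: 140 + 30 = 170
  stock rod 5: 140 = 140
  stock rod 6: 85 + 80 = 165
  stock rod 7: 80 + 75 = 155
  stock rod 8: 50 = 50
No arrangement into 7 stock rods stays within capacity, so 8 is optimal.

8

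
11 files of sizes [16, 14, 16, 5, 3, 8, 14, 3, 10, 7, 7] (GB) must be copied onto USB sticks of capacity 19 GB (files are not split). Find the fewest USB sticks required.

Total = 16 + 16 + 14 + 14 + 10 + 8 + 7 + 7 + 5 + 3 + 3 = 103 GB.
Lower bound: ⌈103/19⌉ = 6 USB sticks.
A packing using 6 USB sticks:
  USB stick 1: 16 + 3 = 19
  USB stick 2: 16 + 3 = 19
  USB stick 3: 14 + 5 = 19
  USB stick 4: 14 = 14
  USB stick 5: 10 + 8 = 18
  USB stick 6: 7 + 7 = 14
This matches the lower bound, so 6 is optimal.

6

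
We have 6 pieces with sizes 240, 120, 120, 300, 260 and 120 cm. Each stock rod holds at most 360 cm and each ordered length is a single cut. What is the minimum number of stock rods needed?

Total = 300 + 260 + 240 + 120 + 120 + 120 = 1160 cm.
Lower bound: ⌈1160/360⌉ = 4 stock rods.
A packing using 4 stock rods:
  stock rod 1: 300 = 300
  stock rod 2: 260 = 260
  stock rod 3: 240 + 120 = 360
  stock rod 4: 120 + 120 = 240
This matches the lower bound, so 4 is optimal.

4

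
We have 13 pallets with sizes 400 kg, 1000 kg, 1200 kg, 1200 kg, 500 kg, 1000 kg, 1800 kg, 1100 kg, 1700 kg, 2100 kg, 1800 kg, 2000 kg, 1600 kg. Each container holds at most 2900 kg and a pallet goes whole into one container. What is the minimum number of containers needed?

7

Total = 2100 + 2000 + 1800 + 1800 + 1700 + 1600 + 1200 + 1200 + 1100 + 1000 + 1000 + 500 + 400 = 17400 kg.
Lower bound: ⌈17400/2900⌉ = 6 containers.
A packing using 7 containers:
  container 1: 2100 + 500 = 2600
  container 2: 2000 + 400 = 2400
  container 3: 1800 + 1100 = 2900
  container 4: 1800 + 1000 = 2800
  container 5: 1700 + 1200 = 2900
  container 6: 1600 + 1200 = 2800
  container 7: 1000 = 1000
No arrangement into 6 containers stays within capacity, so 7 is optimal.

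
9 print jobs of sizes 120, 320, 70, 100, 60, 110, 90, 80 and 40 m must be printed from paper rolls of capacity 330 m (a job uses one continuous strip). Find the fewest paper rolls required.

4

Total = 320 + 120 + 110 + 100 + 90 + 80 + 70 + 60 + 40 = 990 m.
Lower bound: ⌈990/330⌉ = 3 paper rolls.
A packing using 4 paper rolls:
  roll 1: 320 = 320
  roll 2: 120 + 110 + 100 = 330
  roll 3: 90 + 80 + 70 + 60 = 300
  roll 4: 40 = 40
No arrangement into 3 paper rolls stays within capacity, so 4 is optimal.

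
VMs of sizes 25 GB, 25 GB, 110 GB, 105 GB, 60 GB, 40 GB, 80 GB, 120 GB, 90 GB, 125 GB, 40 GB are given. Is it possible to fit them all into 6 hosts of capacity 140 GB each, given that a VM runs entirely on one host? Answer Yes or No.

No

Total = 820 GB; ⌈820/140⌉ = 6.
The bound of 6 does not rule out 6, but exhaustive search shows no assignment into 6 hosts of capacity 140 GB exists — the minimum is 7.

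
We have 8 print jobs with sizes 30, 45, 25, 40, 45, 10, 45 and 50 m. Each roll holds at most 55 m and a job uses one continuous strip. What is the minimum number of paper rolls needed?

Total = 50 + 45 + 45 + 45 + 40 + 30 + 25 + 10 = 290 m.
Lower bound: ⌈290/55⌉ = 6 paper rolls.
A packing using 6 paper rolls:
  roll 1: 50 = 50
  roll 2: 45 + 10 = 55
  roll 3: 45 = 45
  roll 4: 45 = 45
  roll 5: 40 = 40
  roll 6: 30 + 25 = 55
This matches the lower bound, so 6 is optimal.

6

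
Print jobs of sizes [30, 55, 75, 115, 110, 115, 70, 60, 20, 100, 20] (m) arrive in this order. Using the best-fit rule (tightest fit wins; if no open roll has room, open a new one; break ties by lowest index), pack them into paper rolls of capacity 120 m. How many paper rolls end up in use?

  30 → roll 1 (new)  [load 30/120]
  55 → roll 1  [load 85/120]
  75 → roll 2 (new)  [load 75/120]
  115 → roll 3 (new)  [load 115/120]
  110 → roll 4 (new)  [load 110/120]
  115 → roll 5 (new)  [load 115/120]
  70 → roll 6 (new)  [load 70/120]
  60 → roll 7 (new)  [load 60/120]
  20 → roll 1  [load 105/120]
  100 → roll 8 (new)  [load 100/120]
  20 → roll 8  [load 120/120]
8 paper rolls opened.

8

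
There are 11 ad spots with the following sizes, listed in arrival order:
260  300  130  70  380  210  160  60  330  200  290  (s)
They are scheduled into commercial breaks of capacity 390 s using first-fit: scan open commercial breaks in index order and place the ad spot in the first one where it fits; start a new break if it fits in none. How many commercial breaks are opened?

7

  260 → break 1 (new)  [load 260/390]
  300 → break 2 (new)  [load 300/390]
  130 → break 1  [load 390/390]
  70 → break 2  [load 370/390]
  380 → break 3 (new)  [load 380/390]
  210 → break 4 (new)  [load 210/390]
  160 → break 4  [load 370/390]
  60 → break 5 (new)  [load 60/390]
  330 → break 5  [load 390/390]
  200 → break 6 (new)  [load 200/390]
  290 → break 7 (new)  [load 290/390]
7 commercial breaks opened.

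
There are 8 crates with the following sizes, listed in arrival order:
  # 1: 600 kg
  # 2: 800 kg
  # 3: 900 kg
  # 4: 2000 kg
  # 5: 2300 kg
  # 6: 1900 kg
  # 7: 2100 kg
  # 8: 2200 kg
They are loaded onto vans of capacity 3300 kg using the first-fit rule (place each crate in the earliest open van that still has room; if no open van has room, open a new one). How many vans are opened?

  600 → van 1 (new)  [load 600/3300]
  800 → van 1  [load 1400/3300]
  900 → van 1  [load 2300/3300]
  2000 → van 2 (new)  [load 2000/3300]
  2300 → van 3 (new)  [load 2300/3300]
  1900 → van 4 (new)  [load 1900/3300]
  2100 → van 5 (new)  [load 2100/3300]
  2200 → van 6 (new)  [load 2200/3300]
6 vans opened.

6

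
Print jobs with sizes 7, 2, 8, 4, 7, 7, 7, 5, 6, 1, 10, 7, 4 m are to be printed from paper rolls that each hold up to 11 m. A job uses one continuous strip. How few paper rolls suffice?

8

Total = 10 + 8 + 7 + 7 + 7 + 7 + 7 + 6 + 5 + 4 + 4 + 2 + 1 = 75 m.
Lower bound: ⌈75/11⌉ = 7 paper rolls.
Also, 8 print jobs each exceed 11/2 m, and no two of those can share a roll, so at least 8 paper rolls are needed.
A packing using 8 paper rolls:
  roll 1: 10 + 1 = 11
  roll 2: 8 + 2 = 10
  roll 3: 7 + 4 = 11
  roll 4: 7 + 4 = 11
  roll 5: 7 = 7
  roll 6: 7 = 7
  roll 7: 7 = 7
  roll 8: 6 + 5 = 11
This matches the lower bound, so 8 is optimal.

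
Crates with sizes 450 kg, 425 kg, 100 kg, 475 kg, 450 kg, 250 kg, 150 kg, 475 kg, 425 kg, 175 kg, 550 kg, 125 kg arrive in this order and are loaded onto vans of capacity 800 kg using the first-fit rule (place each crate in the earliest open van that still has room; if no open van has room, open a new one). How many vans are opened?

7

  450 → van 1 (new)  [load 450/800]
  425 → van 2 (new)  [load 425/800]
  100 → van 1  [load 550/800]
  475 → van 3 (new)  [load 475/800]
  450 → van 4 (new)  [load 450/800]
  250 → van 1  [load 800/800]
  150 → van 2  [load 575/800]
  475 → van 5 (new)  [load 475/800]
  425 → van 6 (new)  [load 425/800]
  175 → van 2  [load 750/800]
  550 → van 7 (new)  [load 550/800]
  125 → van 3  [load 600/800]
7 vans opened.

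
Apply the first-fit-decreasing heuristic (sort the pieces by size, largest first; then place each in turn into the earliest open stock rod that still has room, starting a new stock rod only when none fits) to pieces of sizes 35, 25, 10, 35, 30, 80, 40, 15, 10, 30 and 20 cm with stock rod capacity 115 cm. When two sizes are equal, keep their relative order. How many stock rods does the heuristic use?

Sorted descending: 80, 40, 35, 35, 30, 30, 25, 20, 15, 10, 10.
  80 → stock rod 1 (new)  [load 80/115]
  40 → stock rod 2 (new)  [load 40/115]
  35 → stock rod 1  [load 115/115]
  35 → stock rod 2  [load 75/115]
  30 → stock rod 2  [load 105/115]
  30 → stock rod 3 (new)  [load 30/115]
  25 → stock rod 3  [load 55/115]
  20 → stock rod 3  [load 75/115]
  15 → stock rod 3  [load 90/115]
  10 → stock rod 2  [load 115/115]
  10 → stock rod 3  [load 100/115]
3 stock rods opened.

3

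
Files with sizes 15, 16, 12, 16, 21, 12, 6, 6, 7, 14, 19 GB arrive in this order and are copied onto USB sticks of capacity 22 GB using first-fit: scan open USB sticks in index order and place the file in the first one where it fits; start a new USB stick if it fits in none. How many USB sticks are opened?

  15 → USB stick 1 (new)  [load 15/22]
  16 → USB stick 2 (new)  [load 16/22]
  12 → USB stick 3 (new)  [load 12/22]
  16 → USB stick 4 (new)  [load 16/22]
  21 → USB stick 5 (new)  [load 21/22]
  12 → USB stick 6 (new)  [load 12/22]
  6 → USB stick 1  [load 21/22]
  6 → USB stick 2  [load 22/22]
  7 → USB stick 3  [load 19/22]
  14 → USB stick 7 (new)  [load 14/22]
  19 → USB stick 8 (new)  [load 19/22]
8 USB sticks opened.

8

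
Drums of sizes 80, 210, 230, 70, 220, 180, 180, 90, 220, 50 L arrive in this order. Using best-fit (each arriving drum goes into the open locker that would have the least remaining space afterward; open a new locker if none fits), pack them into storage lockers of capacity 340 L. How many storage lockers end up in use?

  80 → locker 1 (new)  [load 80/340]
  210 → locker 1  [load 290/340]
  230 → locker 2 (new)  [load 230/340]
  70 → locker 2  [load 300/340]
  220 → locker 3 (new)  [load 220/340]
  180 → locker 4 (new)  [load 180/340]
  180 → locker 5 (new)  [load 180/340]
  90 → locker 3  [load 310/340]
  220 → locker 6 (new)  [load 220/340]
  50 → locker 1  [load 340/340]
6 storage lockers opened.

6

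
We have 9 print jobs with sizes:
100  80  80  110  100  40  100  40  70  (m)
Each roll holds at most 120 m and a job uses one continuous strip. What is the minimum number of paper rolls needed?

Total = 110 + 100 + 100 + 100 + 80 + 80 + 70 + 40 + 40 = 720 m.
Lower bound: ⌈720/120⌉ = 6 paper rolls.
Also, 7 print jobs each exceed 60 m, and no two of those can share a roll, so at least 7 paper rolls are needed.
A packing using 7 paper rolls:
  roll 1: 110 = 110
  roll 2: 100 = 100
  roll 3: 100 = 100
  roll 4: 100 = 100
  roll 5: 80 + 40 = 120
  roll 6: 80 + 40 = 120
  roll 7: 70 = 70
This matches the lower bound, so 7 is optimal.

7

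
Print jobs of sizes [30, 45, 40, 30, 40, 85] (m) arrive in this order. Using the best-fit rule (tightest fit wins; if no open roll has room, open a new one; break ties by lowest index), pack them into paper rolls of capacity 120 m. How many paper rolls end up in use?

3

  30 → roll 1 (new)  [load 30/120]
  45 → roll 1  [load 75/120]
  40 → roll 1  [load 115/120]
  30 → roll 2 (new)  [load 30/120]
  40 → roll 2  [load 70/120]
  85 → roll 3 (new)  [load 85/120]
3 paper rolls opened.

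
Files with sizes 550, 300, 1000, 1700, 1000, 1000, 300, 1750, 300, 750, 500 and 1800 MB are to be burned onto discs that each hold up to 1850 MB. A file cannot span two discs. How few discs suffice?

7

Total = 1800 + 1750 + 1700 + 1000 + 1000 + 1000 + 750 + 550 + 500 + 300 + 300 + 300 = 10950 MB.
Lower bound: ⌈10950/1850⌉ = 6 discs.
A packing using 7 discs:
  disc 1: 1800 = 1800
  disc 2: 1750 = 1750
  disc 3: 1700 = 1700
  disc 4: 1000 + 750 = 1750
  disc 5: 1000 + 550 + 300 = 1850
  disc 6: 1000 + 500 + 300 = 1800
  disc 7: 300 = 300
No arrangement into 6 discs stays within capacity, so 7 is optimal.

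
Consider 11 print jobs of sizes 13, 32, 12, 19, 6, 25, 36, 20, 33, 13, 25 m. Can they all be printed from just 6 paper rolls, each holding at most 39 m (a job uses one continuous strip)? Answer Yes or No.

No

Total = 234 m; ⌈234/39⌉ = 6.
The bound of 6 does not rule out 6, but exhaustive search shows no assignment into 6 paper rolls of capacity 39 m exists — the minimum is 7.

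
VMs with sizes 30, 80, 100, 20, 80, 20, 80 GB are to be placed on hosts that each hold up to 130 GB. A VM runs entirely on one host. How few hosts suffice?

4

Total = 100 + 80 + 80 + 80 + 30 + 20 + 20 = 410 GB.
Lower bound: ⌈410/130⌉ = 4 hosts.
A packing using 4 hosts:
  host 1: 100 + 30 = 130
  host 2: 80 + 20 + 20 = 120
  host 3: 80 = 80
  host 4: 80 = 80
This matches the lower bound, so 4 is optimal.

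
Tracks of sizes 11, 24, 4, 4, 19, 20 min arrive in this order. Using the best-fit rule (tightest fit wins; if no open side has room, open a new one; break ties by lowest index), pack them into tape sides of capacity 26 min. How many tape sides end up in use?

4

  11 → side 1 (new)  [load 11/26]
  24 → side 2 (new)  [load 24/26]
  4 → side 1  [load 15/26]
  4 → side 1  [load 19/26]
  19 → side 3 (new)  [load 19/26]
  20 → side 4 (new)  [load 20/26]
4 tape sides opened.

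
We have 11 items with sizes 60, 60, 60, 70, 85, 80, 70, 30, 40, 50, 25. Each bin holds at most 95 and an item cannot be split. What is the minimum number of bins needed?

Total = 85 + 80 + 70 + 70 + 60 + 60 + 60 + 50 + 40 + 30 + 25 = 630.
Lower bound: ⌈630/95⌉ = 7 bins.
Also, 8 items each exceed 95/2, and no two of those can share a bin, so at least 8 bins are needed.
A packing using 8 bins:
  bin 1: 85 = 85
  bin 2: 80 = 80
  bin 3: 70 + 25 = 95
  bin 4: 70 = 70
  bin 5: 60 + 30 = 90
  bin 6: 60 = 60
  bin 7: 60 = 60
  bin 8: 50 + 40 = 90
This matches the lower bound, so 8 is optimal.

8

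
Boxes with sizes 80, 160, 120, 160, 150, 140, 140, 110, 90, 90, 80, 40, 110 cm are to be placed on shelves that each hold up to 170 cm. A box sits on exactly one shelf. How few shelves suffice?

10

Total = 160 + 160 + 150 + 140 + 140 + 120 + 110 + 110 + 90 + 90 + 80 + 80 + 40 = 1470 cm.
Lower bound: ⌈1470/170⌉ = 9 shelves.
Also, 10 boxes each exceed 85 cm, and no two of those can share a shelf, so at least 10 shelves are needed.
A packing using 10 shelves:
  shelf 1: 160 = 160
  shelf 2: 160 = 160
  shelf 3: 150 = 150
  shelf 4: 140 = 140
  shelf 5: 140 = 140
  shelf 6: 120 + 40 = 160
  shelf 7: 110 = 110
  shelf 8: 110 = 110
  shelf 9: 90 + 80 = 170
  shelf 10: 90 + 80 = 170
This matches the lower bound, so 10 is optimal.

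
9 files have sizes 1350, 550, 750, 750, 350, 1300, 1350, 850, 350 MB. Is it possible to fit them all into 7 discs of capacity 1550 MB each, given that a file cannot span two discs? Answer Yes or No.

A valid assignment using 6 discs:
  disc 1: 1350 = 1350
  disc 2: 1350 = 1350
  disc 3: 1300 = 1300
  disc 4: 850 + 550 = 1400
  disc 5: 750 + 750 = 1500
  disc 6: 350 + 350 = 700
That uses only 6 ≤ 7, so 7 discs are enough.

Yes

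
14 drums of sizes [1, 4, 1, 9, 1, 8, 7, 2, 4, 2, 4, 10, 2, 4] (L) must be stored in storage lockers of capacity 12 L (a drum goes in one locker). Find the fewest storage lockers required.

5

Total = 10 + 9 + 8 + 7 + 4 + 4 + 4 + 4 + 2 + 2 + 2 + 1 + 1 + 1 = 59 L.
Lower bound: ⌈59/12⌉ = 5 storage lockers.
A packing using 5 storage lockers:
  locker 1: 10 + 2 = 12
  locker 2: 9 + 2 + 1 = 12
  locker 3: 8 + 4 = 12
  locker 4: 7 + 4 + 1 = 12
  locker 5: 4 + 4 + 2 + 1 = 11
This matches the lower bound, so 5 is optimal.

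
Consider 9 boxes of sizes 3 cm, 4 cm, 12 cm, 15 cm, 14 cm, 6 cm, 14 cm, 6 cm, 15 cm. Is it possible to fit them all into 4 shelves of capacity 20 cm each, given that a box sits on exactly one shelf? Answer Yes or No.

Total = 89 cm; ⌈89/20⌉ = 5.
At least 5 shelves are required, but only 4 are allowed.

No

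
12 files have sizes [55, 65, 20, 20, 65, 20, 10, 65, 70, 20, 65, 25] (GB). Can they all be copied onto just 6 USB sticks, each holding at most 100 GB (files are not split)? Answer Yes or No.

A valid assignment using 6 USB sticks:
  USB stick 1: 70 + 25 = 95
  USB stick 2: 65 + 20 + 10 = 95
  USB stick 3: 65 + 20 = 85
  USB stick 4: 65 + 20 = 85
  USB stick 5: 65 + 20 = 85
  USB stick 6: 55 = 55
Every load is within 100 GB, so 6 USB sticks suffice.

Yes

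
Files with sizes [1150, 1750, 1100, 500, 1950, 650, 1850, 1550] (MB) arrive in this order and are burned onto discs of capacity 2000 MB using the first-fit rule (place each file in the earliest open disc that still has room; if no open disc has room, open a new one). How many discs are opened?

6

  1150 → disc 1 (new)  [load 1150/2000]
  1750 → disc 2 (new)  [load 1750/2000]
  1100 → disc 3 (new)  [load 1100/2000]
  500 → disc 1  [load 1650/2000]
  1950 → disc 4 (new)  [load 1950/2000]
  650 → disc 3  [load 1750/2000]
  1850 → disc 5 (new)  [load 1850/2000]
  1550 → disc 6 (new)  [load 1550/2000]
6 discs opened.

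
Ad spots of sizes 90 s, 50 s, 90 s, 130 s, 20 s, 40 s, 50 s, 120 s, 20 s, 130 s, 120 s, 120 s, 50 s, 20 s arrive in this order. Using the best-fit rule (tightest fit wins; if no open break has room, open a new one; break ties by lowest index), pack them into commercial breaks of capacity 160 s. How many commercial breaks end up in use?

  90 → break 1 (new)  [load 90/160]
  50 → break 1  [load 140/160]
  90 → break 2 (new)  [load 90/160]
  130 → break 3 (new)  [load 130/160]
  20 → break 1  [load 160/160]
  40 → break 2  [load 130/160]
  50 → break 4 (new)  [load 50/160]
  120 → break 5 (new)  [load 120/160]
  20 → break 2  [load 150/160]
  130 → break 6 (new)  [load 130/160]
  120 → break 7 (new)  [load 120/160]
  120 → break 8 (new)  [load 120/160]
  50 → break 4  [load 100/160]
  20 → break 3  [load 150/160]
8 commercial breaks opened.

8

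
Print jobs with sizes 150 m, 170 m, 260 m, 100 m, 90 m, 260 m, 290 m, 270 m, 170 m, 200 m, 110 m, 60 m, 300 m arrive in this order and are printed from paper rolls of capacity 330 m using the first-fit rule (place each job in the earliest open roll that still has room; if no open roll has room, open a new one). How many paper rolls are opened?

9

  150 → roll 1 (new)  [load 150/330]
  170 → roll 1  [load 320/330]
  260 → roll 2 (new)  [load 260/330]
  100 → roll 3 (new)  [load 100/330]
  90 → roll 3  [load 190/330]
  260 → roll 4 (new)  [load 260/330]
  290 → roll 5 (new)  [load 290/330]
  270 → roll 6 (new)  [load 270/330]
  170 → roll 7 (new)  [load 170/330]
  200 → roll 8 (new)  [load 200/330]
  110 → roll 3  [load 300/330]
  60 → roll 2  [load 320/330]
  300 → roll 9 (new)  [load 300/330]
9 paper rolls opened.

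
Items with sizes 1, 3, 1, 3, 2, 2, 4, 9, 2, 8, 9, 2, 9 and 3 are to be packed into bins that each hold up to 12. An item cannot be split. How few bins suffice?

5

Total = 9 + 9 + 9 + 8 + 4 + 3 + 3 + 3 + 2 + 2 + 2 + 2 + 1 + 1 = 58.
Lower bound: ⌈58/12⌉ = 5 bins.
A packing using 5 bins:
  bin 1: 9 + 3 = 12
  bin 2: 9 + 3 = 12
  bin 3: 9 + 3 = 12
  bin 4: 8 + 4 = 12
  bin 5: 2 + 2 + 2 + 2 + 1 + 1 = 10
This matches the lower bound, so 5 is optimal.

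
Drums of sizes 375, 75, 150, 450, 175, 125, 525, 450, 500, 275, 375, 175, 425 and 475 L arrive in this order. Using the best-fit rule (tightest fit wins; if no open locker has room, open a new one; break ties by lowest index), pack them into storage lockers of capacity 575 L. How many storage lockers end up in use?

10

  375 → locker 1 (new)  [load 375/575]
  75 → locker 1  [load 450/575]
  150 → locker 2 (new)  [load 150/575]
  450 → locker 3 (new)  [load 450/575]
  175 → locker 2  [load 325/575]
  125 → locker 1  [load 575/575]
  525 → locker 4 (new)  [load 525/575]
  450 → locker 5 (new)  [load 450/575]
  500 → locker 6 (new)  [load 500/575]
  275 → locker 7 (new)  [load 275/575]
  375 → locker 8 (new)  [load 375/575]
  175 → locker 8  [load 550/575]
  425 → locker 9 (new)  [load 425/575]
  475 → locker 10 (new)  [load 475/575]
10 storage lockers opened.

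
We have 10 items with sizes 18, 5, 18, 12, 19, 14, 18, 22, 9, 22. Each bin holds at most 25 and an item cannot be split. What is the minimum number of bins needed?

8

Total = 22 + 22 + 19 + 18 + 18 + 18 + 14 + 12 + 9 + 5 = 157.
Lower bound: ⌈157/25⌉ = 7 bins.
A packing using 8 bins:
  bin 1: 22 = 22
  bin 2: 22 = 22
  bin 3: 19 + 5 = 24
  bin 4: 18 = 18
  bin 5: 18 = 18
  bin 6: 18 = 18
  bin 7: 14 + 9 = 23
  bin 8: 12 = 12
No arrangement into 7 bins stays within capacity, so 8 is optimal.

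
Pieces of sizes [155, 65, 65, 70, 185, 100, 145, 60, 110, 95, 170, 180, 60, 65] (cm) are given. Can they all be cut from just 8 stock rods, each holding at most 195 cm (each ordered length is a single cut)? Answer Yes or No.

Total = 1525 cm; ⌈1525/195⌉ = 8.
The bound of 8 does not rule out 8, but exhaustive search shows no assignment into 8 stock rods of capacity 195 cm exists — the minimum is 9.

No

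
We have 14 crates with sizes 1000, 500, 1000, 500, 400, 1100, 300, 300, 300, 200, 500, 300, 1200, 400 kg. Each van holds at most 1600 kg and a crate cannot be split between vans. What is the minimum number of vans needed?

Total = 1200 + 1100 + 1000 + 1000 + 500 + 500 + 500 + 400 + 400 + 300 + 300 + 300 + 300 + 200 = 8000 kg.
Lower bound: ⌈8000/1600⌉ = 5 vans.
A packing using 5 vans:
  van 1: 1200 + 400 = 1600
  van 2: 1100 + 500 = 1600
  van 3: 1000 + 400 + 200 = 1600
  van 4: 1000 + 300 + 300 = 1600
  van 5: 500 + 500 + 300 + 300 = 1600
This matches the lower bound, so 5 is optimal.

5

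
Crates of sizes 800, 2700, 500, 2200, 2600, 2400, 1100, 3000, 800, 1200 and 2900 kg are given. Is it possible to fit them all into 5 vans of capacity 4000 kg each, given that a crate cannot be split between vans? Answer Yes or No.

Total = 20200 kg; ⌈20200/4000⌉ = 6.
At least 6 vans are required, but only 5 are allowed.

No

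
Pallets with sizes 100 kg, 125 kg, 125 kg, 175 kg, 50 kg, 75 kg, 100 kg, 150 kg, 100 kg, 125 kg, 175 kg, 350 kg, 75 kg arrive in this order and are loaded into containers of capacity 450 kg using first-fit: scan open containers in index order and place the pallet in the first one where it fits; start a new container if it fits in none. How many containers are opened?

4

  100 → container 1 (new)  [load 100/450]
  125 → container 1  [load 225/450]
  125 → container 1  [load 350/450]
  175 → container 2 (new)  [load 175/450]
  50 → container 1  [load 400/450]
  75 → container 2  [load 250/450]
  100 → container 2  [load 350/450]
  150 → container 3 (new)  [load 150/450]
  100 → container 2  [load 450/450]
  125 → container 3  [load 275/450]
  175 → container 3  [load 450/450]
  350 → container 4 (new)  [load 350/450]
  75 → container 4  [load 425/450]
4 containers opened.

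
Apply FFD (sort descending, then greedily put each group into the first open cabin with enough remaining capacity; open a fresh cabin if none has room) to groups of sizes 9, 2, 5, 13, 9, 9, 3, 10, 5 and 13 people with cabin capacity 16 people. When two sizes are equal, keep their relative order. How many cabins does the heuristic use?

Sorted descending: 13, 13, 10, 9, 9, 9, 5, 5, 3, 2.
  13 → cabin 1 (new)  [load 13/16]
  13 → cabin 2 (new)  [load 13/16]
  10 → cabin 3 (new)  [load 10/16]
  9 → cabin 4 (new)  [load 9/16]
  9 → cabin 5 (new)  [load 9/16]
  9 → cabin 6 (new)  [load 9/16]
  5 → cabin 3  [load 15/16]
  5 → cabin 4  [load 14/16]
  3 → cabin 1  [load 16/16]
  2 → cabin 2  [load 15/16]
6 cabins opened.

6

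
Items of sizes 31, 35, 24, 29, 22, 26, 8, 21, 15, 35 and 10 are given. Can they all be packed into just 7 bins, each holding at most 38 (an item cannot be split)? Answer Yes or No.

No

Total = 256; ⌈256/38⌉ = 7.
8 items each exceed half the capacity and cannot share a bin, forcing at least 8 bins.
At least 8 bins are required, but only 7 are allowed.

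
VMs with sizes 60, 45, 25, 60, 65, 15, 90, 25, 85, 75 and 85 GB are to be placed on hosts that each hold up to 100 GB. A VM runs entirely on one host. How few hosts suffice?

Total = 90 + 85 + 85 + 75 + 65 + 60 + 60 + 45 + 25 + 25 + 15 = 630 GB.
Lower bound: ⌈630/100⌉ = 7 hosts.
A packing using 8 hosts:
  host 1: 90 = 90
  host 2: 85 + 15 = 100
  host 3: 85 = 85
  host 4: 75 + 25 = 100
  host 5: 65 + 25 = 90
  host 6: 60 = 60
  host 7: 60 = 60
  host 8: 45 = 45
No arrangement into 7 hosts stays within capacity, so 8 is optimal.

8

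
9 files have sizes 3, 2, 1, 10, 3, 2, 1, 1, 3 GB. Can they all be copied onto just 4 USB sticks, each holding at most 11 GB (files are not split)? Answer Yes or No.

A valid assignment using 3 USB sticks:
  USB stick 1: 10 + 1 = 11
  USB stick 2: 3 + 3 + 3 + 2 = 11
  USB stick 3: 2 + 1 + 1 = 4
That uses only 3 ≤ 4, so 4 USB sticks are enough.

Yes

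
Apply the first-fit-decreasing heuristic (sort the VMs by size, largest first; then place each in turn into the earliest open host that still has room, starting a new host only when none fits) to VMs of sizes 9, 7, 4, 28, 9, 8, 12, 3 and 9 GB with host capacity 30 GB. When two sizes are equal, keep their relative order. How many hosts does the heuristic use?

Sorted descending: 28, 12, 9, 9, 9, 8, 7, 4, 3.
  28 → host 1 (new)  [load 28/30]
  12 → host 2 (new)  [load 12/30]
  9 → host 2  [load 21/30]
  9 → host 2  [load 30/30]
  9 → host 3 (new)  [load 9/30]
  8 → host 3  [load 17/30]
  7 → host 3  [load 24/30]
  4 → host 3  [load 28/30]
  3 → host 4 (new)  [load 3/30]
4 hosts opened.

4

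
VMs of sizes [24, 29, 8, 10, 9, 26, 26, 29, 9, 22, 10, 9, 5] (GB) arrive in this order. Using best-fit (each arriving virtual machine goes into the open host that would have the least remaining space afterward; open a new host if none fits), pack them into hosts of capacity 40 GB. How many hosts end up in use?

6

  24 → host 1 (new)  [load 24/40]
  29 → host 2 (new)  [load 29/40]
  8 → host 2  [load 37/40]
  10 → host 1  [load 34/40]
  9 → host 3 (new)  [load 9/40]
  26 → host 3  [load 35/40]
  26 → host 4 (new)  [load 26/40]
  29 → host 5 (new)  [load 29/40]
  9 → host 5  [load 38/40]
  22 → host 6 (new)  [load 22/40]
  10 → host 4  [load 36/40]
  9 → host 6  [load 31/40]
  5 → host 3  [load 40/40]
6 hosts opened.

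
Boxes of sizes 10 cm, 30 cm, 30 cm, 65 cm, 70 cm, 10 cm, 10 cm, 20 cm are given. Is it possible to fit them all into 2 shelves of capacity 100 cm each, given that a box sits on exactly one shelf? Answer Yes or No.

Total = 245 cm; ⌈245/100⌉ = 3.
At least 3 shelves are required, but only 2 are allowed.

No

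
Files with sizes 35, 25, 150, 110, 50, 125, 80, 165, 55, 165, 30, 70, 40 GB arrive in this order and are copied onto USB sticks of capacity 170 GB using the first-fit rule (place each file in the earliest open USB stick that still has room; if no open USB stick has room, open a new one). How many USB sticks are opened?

7

  35 → USB stick 1 (new)  [load 35/170]
  25 → USB stick 1  [load 60/170]
  150 → USB stick 2 (new)  [load 150/170]
  110 → USB stick 1  [load 170/170]
  50 → USB stick 3 (new)  [load 50/170]
  125 → USB stick 4 (new)  [load 125/170]
  80 → USB stick 3  [load 130/170]
  165 → USB stick 5 (new)  [load 165/170]
  55 → USB stick 6 (new)  [load 55/170]
  165 → USB stick 7 (new)  [load 165/170]
  30 → USB stick 3  [load 160/170]
  70 → USB stick 6  [load 125/170]
  40 → USB stick 4  [load 165/170]
7 USB sticks opened.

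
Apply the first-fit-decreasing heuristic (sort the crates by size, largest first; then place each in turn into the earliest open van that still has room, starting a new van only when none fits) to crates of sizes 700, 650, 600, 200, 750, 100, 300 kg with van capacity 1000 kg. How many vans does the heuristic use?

4

Sorted descending: 750, 700, 650, 600, 300, 200, 100.
  750 → van 1 (new)  [load 750/1000]
  700 → van 2 (new)  [load 700/1000]
  650 → van 3 (new)  [load 650/1000]
  600 → van 4 (new)  [load 600/1000]
  300 → van 2  [load 1000/1000]
  200 → van 1  [load 950/1000]
  100 → van 3  [load 750/1000]
4 vans opened.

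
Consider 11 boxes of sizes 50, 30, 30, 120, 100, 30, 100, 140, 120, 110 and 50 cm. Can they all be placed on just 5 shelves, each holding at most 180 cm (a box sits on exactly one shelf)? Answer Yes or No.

Total = 880 cm; ⌈880/180⌉ = 5.
6 boxes each exceed half the capacity and cannot share a shelf, forcing at least 6 shelves.
At least 6 shelves are required, but only 5 are allowed.

No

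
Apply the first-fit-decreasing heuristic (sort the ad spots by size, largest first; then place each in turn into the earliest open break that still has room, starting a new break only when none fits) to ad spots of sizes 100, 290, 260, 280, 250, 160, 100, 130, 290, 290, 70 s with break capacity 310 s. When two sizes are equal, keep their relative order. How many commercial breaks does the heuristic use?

Sorted descending: 290, 290, 290, 280, 260, 250, 160, 130, 100, 100, 70.
  290 → break 1 (new)  [load 290/310]
  290 → break 2 (new)  [load 290/310]
  290 → break 3 (new)  [load 290/310]
  280 → break 4 (new)  [load 280/310]
  260 → break 5 (new)  [load 260/310]
  250 → break 6 (new)  [load 250/310]
  160 → break 7 (new)  [load 160/310]
  130 → break 7  [load 290/310]
  100 → break 8 (new)  [load 100/310]
  100 → break 8  [load 200/310]
  70 → break 8  [load 270/310]
8 commercial breaks opened.

8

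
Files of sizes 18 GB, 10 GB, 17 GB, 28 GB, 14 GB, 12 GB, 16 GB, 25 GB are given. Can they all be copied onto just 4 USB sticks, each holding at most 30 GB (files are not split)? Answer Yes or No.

Total = 140 GB; ⌈140/30⌉ = 5.
At least 5 USB sticks are required, but only 4 are allowed.

No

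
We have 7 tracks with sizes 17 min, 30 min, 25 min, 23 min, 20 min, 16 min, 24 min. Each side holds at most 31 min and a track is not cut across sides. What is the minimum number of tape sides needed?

7

Total = 30 + 25 + 24 + 23 + 20 + 17 + 16 = 155 min.
Lower bound: ⌈155/31⌉ = 5 tape sides.
Also, 7 tracks each exceed 31/2 min, and no two of those can share a side, so at least 7 tape sides are needed.
A packing using 7 tape sides:
  side 1: 30 = 30
  side 2: 25 = 25
  side 3: 24 = 24
  side 4: 23 = 23
  side 5: 20 = 20
  side 6: 17 = 17
  side 7: 16 = 16
This matches the lower bound, so 7 is optimal.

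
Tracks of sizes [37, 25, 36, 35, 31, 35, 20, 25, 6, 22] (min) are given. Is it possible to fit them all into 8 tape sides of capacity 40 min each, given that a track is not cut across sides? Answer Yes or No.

No

Total = 272 min; ⌈272/40⌉ = 7.
8 tracks each exceed half the capacity and cannot share a side, forcing at least 8 tape sides.
The bound of 8 does not rule out 8, but exhaustive search shows no assignment into 8 tape sides of capacity 40 min exists — the minimum is 9.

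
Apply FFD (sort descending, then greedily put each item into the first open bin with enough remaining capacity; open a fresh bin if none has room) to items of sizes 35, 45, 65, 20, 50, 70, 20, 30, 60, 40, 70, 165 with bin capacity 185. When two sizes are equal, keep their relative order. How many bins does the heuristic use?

Sorted descending: 165, 70, 70, 65, 60, 50, 45, 40, 35, 30, 20, 20.
  165 → bin 1 (new)  [load 165/185]
  70 → bin 2 (new)  [load 70/185]
  70 → bin 2  [load 140/185]
  65 → bin 3 (new)  [load 65/185]
  60 → bin 3  [load 125/185]
  50 → bin 3  [load 175/185]
  45 → bin 2  [load 185/185]
  40 → bin 4 (new)  [load 40/185]
  35 → bin 4  [load 75/185]
  30 → bin 4  [load 105/185]
  20 → bin 1  [load 185/185]
  20 → bin 4  [load 125/185]
4 bins opened.

4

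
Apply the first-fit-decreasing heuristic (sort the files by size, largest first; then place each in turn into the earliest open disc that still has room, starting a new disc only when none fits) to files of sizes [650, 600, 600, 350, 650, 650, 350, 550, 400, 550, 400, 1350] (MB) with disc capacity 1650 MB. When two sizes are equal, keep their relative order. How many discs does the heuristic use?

Sorted descending: 1350, 650, 650, 650, 600, 600, 550, 550, 400, 400, 350, 350.
  1350 → disc 1 (new)  [load 1350/1650]
  650 → disc 2 (new)  [load 650/1650]
  650 → disc 2  [load 1300/1650]
  650 → disc 3 (new)  [load 650/1650]
  600 → disc 3  [load 1250/1650]
  600 → disc 4 (new)  [load 600/1650]
  550 → disc 4  [load 1150/1650]
  550 → disc 5 (new)  [load 550/1650]
  400 → disc 3  [load 1650/1650]
  400 → disc 4  [load 1550/1650]
  350 → disc 2  [load 1650/1650]
  350 → disc 5  [load 900/1650]
5 discs opened.

5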